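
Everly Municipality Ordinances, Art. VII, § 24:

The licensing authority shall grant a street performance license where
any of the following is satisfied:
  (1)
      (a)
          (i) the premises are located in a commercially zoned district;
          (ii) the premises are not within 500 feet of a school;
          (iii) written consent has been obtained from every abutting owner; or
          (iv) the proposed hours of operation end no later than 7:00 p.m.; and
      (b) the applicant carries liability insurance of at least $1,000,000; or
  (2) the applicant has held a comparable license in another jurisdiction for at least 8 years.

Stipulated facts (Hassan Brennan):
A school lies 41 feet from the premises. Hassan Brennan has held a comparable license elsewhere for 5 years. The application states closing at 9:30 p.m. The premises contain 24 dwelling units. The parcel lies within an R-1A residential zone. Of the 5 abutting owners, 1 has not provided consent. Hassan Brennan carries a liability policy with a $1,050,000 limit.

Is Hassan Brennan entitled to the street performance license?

(i) commercially zoned — not met.
(ii) ≥500 ft from school — fails.
(iii) all abutters consent — fails.
(iv) closes by 7 p.m. — not satisfied.
(a) = F OR F OR F OR F = false.
(b) insurance ≥ $1,000,000 — met.
So (1) is not satisfied (F AND T).
(2) prior license ≥ 8 yr — not met.
Overall = F OR F = false.

No — denied.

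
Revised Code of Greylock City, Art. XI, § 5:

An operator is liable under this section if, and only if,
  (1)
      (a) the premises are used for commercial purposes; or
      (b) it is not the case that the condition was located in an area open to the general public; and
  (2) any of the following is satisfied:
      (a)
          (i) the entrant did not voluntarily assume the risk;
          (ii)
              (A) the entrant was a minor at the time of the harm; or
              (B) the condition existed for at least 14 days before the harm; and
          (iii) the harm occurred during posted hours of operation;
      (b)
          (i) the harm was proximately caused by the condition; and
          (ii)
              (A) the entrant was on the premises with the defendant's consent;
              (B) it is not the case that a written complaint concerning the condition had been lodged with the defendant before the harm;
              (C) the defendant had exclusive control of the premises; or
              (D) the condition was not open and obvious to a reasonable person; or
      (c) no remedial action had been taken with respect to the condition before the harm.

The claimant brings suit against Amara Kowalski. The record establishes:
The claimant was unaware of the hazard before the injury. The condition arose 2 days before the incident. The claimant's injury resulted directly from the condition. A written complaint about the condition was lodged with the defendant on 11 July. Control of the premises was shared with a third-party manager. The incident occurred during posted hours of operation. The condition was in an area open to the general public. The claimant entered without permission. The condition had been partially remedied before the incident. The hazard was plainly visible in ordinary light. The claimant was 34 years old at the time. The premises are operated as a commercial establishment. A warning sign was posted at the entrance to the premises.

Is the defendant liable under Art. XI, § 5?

(a) commercial use — met.
(b) not (public area) — fails.
(1): T OR F → true.
(i) no assumed risk — satisfied.
(A) entrant a minor — fails.
(B) condition ≥14 days old — fails.
So (ii) is not satisfied (F OR F).
(iii) during posted hours — holds.
So (a) is not satisfied (T AND F AND T).
(i) proximate cause — met.
(A) consent to enter — not met.
(B) not (complaint lodged) — not met.
(C) exclusive control — fails.
(D) not open/obvious — fails.
(ii): F OR F OR F OR F → false.
(b) = T AND F = false.
(c) no remedial action — fails.
(2): F OR F OR F → false.
Overall = T AND F = false.

No — not liable.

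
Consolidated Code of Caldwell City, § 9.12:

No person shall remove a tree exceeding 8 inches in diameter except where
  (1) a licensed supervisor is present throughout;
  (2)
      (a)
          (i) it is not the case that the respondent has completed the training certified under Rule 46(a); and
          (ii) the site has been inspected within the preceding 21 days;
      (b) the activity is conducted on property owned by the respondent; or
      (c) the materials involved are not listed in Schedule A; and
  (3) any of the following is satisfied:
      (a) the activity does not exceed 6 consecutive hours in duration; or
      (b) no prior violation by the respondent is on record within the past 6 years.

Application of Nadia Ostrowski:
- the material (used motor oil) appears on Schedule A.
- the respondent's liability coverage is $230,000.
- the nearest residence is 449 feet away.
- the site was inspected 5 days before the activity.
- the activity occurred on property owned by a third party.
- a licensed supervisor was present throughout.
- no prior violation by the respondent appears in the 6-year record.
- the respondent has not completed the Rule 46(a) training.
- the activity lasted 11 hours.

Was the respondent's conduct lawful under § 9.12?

(1) supervisor present — holds.
(i) not (training certified) — satisfied.
(ii) site inspected — met.
So (a) is satisfied (T AND T).
(b) own property — fails.
(c) not (Schedule A material) — not satisfied.
(2) = T OR F OR F = true.
(a) ≤ 6 hrs duration — not satisfied.
(b) no prior violation — satisfied.
(3): F OR T → true.
So Overall is satisfied (T AND T AND T).

Yes — lawful.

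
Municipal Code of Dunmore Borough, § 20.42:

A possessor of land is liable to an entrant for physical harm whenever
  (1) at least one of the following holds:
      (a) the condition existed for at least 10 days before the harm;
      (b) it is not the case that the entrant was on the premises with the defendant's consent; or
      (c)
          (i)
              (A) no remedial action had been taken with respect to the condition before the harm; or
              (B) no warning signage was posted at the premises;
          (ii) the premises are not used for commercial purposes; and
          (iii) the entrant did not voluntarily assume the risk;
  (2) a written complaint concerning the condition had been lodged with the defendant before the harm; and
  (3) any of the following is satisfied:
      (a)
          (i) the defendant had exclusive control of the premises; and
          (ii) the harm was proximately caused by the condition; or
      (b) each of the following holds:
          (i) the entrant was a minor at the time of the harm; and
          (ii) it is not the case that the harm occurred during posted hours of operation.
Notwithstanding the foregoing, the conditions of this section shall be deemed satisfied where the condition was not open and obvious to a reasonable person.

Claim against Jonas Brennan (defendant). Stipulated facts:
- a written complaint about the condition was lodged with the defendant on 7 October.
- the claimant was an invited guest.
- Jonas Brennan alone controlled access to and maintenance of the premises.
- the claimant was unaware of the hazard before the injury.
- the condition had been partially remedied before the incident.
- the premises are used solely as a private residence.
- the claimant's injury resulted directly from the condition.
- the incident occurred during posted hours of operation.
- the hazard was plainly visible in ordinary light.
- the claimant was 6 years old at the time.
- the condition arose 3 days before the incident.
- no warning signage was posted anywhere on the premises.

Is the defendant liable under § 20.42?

Yes — liable.

(a) condition ≥10 days old — fails.
(b) not (consent to enter) — not met.
(A) no remedial action — fails.
(B) no signage posted — holds.
(i) = F OR T = true.
(ii) not (commercial use) — met.
(iii) no assumed risk — holds.
(c): T AND T AND T → true.
(1): F OR F OR T → true.
(2) complaint lodged — holds.
(i) exclusive control — satisfied.
(ii) proximate cause — satisfied.
So (a) is satisfied (T AND T).
(i) entrant a minor — met.
(ii) not (during posted hours) — fails.
So (b) is not satisfied (T AND F).
So (3) is satisfied (T OR F).
Overall = T AND T AND T = true.
Exception (not open/obvious) — not satisfied.
Result: main true OR exception false → true.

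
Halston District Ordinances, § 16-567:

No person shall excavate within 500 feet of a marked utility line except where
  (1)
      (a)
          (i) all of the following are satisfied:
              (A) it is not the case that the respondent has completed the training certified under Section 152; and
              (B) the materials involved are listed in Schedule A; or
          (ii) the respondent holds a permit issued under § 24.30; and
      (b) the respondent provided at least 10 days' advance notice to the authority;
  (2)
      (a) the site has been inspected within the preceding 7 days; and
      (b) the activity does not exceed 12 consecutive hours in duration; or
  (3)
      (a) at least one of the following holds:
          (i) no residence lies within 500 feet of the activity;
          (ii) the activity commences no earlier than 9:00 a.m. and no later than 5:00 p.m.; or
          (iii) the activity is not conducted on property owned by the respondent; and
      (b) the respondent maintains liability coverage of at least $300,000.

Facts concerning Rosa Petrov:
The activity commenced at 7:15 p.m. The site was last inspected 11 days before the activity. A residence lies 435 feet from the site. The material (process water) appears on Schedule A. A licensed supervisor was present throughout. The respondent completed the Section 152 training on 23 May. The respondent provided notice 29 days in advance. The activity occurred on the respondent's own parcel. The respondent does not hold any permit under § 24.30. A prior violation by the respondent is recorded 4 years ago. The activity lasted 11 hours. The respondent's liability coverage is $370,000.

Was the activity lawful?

No — unlawful.

(A) not (training certified) — not met.
(B) Schedule A material — met.
So (i) is not satisfied (F AND T).
(ii) holds permit — not met.
(a): F OR F → false.
(b) ≥10 days' notice — met.
(1) = F AND T = false.
(a) site inspected — not satisfied.
(b) ≤ 12 hrs duration — met.
(2) = F AND T = false.
(i) no residence in 500 ft — not met.
(ii) start within hours — fails.
(iii) not (own property) — not met.
So (a) is not satisfied (F OR F OR F).
(b) coverage ≥ $300,000 — satisfied.
(3) = F AND T = false.
So Overall is not satisfied (F OR F OR F).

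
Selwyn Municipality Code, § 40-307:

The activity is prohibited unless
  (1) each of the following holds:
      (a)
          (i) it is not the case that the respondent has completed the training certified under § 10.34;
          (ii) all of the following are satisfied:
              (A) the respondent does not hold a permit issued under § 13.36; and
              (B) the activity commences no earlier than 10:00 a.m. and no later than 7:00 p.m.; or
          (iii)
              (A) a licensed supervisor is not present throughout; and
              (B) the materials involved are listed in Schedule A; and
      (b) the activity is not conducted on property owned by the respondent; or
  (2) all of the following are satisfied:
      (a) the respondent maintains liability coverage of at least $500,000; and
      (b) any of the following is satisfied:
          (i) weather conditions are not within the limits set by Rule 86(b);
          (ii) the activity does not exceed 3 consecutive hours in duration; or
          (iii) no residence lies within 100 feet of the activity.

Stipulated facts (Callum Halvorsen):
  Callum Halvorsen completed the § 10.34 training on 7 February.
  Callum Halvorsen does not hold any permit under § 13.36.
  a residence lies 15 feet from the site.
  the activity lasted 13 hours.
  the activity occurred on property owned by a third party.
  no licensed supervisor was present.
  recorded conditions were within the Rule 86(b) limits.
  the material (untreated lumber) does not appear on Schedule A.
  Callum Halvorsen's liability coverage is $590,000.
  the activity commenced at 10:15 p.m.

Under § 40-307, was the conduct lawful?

No — unlawful.

(i) not (training certified) — not met.
(A) not (holds permit) — met.
(B) start within hours — not satisfied.
So (ii) is not satisfied (T AND F).
(A) not (supervisor present) — met.
(B) Schedule A material — fails.
(iii) = T AND F = false.
(a) = F OR F OR F = false.
(b) not (own property) — satisfied.
So (1) is not satisfied (F AND T).
(a) coverage ≥ $500,000 — satisfied.
(i) not (weather ok) — not satisfied.
(ii) ≤ 3 hrs duration — fails.
(iii) no residence in 100 ft — fails.
So (b) is not satisfied (F OR F OR F).
(2): T AND F → false.
Overall: F OR F → false.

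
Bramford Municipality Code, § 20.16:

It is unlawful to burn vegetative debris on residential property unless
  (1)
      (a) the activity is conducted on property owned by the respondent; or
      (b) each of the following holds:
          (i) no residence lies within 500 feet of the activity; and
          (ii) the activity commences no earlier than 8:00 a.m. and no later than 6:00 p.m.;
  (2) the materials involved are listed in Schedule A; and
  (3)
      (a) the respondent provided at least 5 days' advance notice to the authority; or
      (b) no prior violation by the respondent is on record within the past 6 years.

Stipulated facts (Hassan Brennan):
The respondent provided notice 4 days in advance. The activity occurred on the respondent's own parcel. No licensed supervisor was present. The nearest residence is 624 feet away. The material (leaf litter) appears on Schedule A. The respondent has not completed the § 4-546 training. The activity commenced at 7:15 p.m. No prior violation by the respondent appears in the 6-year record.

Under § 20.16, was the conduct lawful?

Yes — lawful.

(a) own property — holds.
(i) no residence in 500 ft — holds.
(ii) start within hours — not met.
So (b) is not satisfied (T AND F).
So (1) is satisfied (T OR F).
(2) Schedule A material — holds.
(a) ≥5 days' notice — fails.
(b) no prior violation — holds.
(3) = F OR T = true.
Overall = T AND T AND T = true.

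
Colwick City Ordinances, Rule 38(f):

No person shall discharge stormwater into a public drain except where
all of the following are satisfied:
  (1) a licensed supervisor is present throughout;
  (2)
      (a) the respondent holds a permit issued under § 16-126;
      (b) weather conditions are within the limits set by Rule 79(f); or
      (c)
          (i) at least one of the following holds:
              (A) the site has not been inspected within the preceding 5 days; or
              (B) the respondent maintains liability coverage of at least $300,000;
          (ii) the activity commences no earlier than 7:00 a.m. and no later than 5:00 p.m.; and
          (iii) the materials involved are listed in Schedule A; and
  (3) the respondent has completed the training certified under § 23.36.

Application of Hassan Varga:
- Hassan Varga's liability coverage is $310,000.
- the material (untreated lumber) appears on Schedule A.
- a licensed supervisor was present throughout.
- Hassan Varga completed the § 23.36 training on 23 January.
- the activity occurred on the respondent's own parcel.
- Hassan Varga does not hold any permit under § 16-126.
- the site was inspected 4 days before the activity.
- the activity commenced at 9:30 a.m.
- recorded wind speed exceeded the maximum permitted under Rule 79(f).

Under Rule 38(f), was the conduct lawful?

(1) supervisor present — satisfied.
(a) holds permit — not met.
(b) weather ok — not met.
(A) not (site inspected) — fails.
(B) coverage ≥ $300,000 — holds.
So (i) is satisfied (F OR T).
(ii) start within hours — holds.
(iii) Schedule A material — holds.
So (c) is satisfied (T AND T AND T).
(2) = F OR F OR T = true.
(3) training certified — satisfied.
Overall = T AND T AND T = true.

Yes — lawful.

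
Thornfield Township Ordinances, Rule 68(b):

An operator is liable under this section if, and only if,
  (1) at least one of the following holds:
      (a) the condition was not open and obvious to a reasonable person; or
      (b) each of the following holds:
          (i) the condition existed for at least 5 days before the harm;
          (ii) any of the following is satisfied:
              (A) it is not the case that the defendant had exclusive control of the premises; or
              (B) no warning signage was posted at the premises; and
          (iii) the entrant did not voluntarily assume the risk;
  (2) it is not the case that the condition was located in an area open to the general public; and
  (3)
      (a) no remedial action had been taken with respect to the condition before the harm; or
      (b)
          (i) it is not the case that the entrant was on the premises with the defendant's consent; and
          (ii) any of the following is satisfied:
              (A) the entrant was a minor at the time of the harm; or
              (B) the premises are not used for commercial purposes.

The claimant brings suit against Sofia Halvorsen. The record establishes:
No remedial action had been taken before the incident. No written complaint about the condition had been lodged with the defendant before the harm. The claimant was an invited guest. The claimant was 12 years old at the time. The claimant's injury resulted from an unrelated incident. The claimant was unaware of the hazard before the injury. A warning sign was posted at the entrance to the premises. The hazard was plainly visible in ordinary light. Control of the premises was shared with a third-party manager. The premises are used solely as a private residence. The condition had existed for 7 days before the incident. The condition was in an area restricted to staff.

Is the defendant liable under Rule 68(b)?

(a) not open/obvious — fails.
(i) condition ≥5 days old — satisfied.
(A) not (exclusive control) — holds.
(B) no signage posted — fails.
So (ii) is satisfied (T OR F).
(iii) no assumed risk — met.
So (b) is satisfied (T AND T AND T).
(1): F OR T → true.
(2) not (public area) — holds.
(a) no remedial action — satisfied.
(i) not (consent to enter) — not met.
(A) entrant a minor — holds.
(B) not (commercial use) — met.
(ii): T OR T → true.
(b) = F AND T = false.
(3): T OR F → true.
Overall = T AND T AND T = true.

Yes — liable.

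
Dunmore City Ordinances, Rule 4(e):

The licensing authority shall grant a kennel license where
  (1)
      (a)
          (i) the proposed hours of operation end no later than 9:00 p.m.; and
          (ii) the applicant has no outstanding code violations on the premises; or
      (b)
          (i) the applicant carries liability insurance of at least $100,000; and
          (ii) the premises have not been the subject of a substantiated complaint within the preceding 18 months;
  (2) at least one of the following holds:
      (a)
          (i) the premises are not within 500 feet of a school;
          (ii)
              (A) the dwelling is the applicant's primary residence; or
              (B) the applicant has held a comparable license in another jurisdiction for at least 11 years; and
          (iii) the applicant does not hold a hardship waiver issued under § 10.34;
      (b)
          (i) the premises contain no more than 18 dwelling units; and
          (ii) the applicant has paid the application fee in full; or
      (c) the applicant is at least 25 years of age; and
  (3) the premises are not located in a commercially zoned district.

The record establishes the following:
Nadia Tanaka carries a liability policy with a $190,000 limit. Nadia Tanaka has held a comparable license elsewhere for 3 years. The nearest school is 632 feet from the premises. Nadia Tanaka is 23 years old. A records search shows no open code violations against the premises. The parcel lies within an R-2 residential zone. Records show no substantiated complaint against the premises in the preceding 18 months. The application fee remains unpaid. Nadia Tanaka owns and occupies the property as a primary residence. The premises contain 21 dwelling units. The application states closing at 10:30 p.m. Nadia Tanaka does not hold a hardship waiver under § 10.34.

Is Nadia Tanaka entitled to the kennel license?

Yes — granted.

(i) closes by 9 p.m. — fails.
(ii) no code violations — satisfied.
So (a) is not satisfied (F AND T).
(i) insurance ≥ $100,000 — met.
(ii) no complaint in 18 mo. — met.
(b): T AND T → true.
(1): F OR T → true.
(i) ≥500 ft from school — met.
(A) primary residence — holds.
(B) prior license ≥ 11 yr — not met.
(ii) = T OR F = true.
(iii) not (hardship waiver) — holds.
(a): T AND T AND T → true.
(i) ≤ 18 units — not met.
(ii) fee paid — fails.
(b) = F AND F = false.
(c) age ≥ 25 — not satisfied.
(2): T OR F OR F → true.
(3) not (commercially zoned) — satisfied.
So Overall is satisfied (T AND T AND T).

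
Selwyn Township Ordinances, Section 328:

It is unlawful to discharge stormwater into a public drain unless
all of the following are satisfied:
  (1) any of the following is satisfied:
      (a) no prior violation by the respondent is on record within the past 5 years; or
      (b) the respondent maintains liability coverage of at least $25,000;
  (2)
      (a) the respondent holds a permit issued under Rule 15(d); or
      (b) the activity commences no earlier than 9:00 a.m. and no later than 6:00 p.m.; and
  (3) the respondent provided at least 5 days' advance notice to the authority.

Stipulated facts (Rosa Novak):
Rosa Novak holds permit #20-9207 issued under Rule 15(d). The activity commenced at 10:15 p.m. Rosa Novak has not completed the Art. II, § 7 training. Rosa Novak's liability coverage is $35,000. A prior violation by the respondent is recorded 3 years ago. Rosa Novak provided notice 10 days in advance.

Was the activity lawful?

Yes — lawful.

(a) no prior violation — fails.
(b) coverage ≥ $25,000 — satisfied.
(1): F OR T → true.
(a) holds permit — satisfied.
(b) start within hours — not satisfied.
So (2) is satisfied (T OR F).
(3) ≥5 days' notice — met.
Overall: T AND T AND T → true.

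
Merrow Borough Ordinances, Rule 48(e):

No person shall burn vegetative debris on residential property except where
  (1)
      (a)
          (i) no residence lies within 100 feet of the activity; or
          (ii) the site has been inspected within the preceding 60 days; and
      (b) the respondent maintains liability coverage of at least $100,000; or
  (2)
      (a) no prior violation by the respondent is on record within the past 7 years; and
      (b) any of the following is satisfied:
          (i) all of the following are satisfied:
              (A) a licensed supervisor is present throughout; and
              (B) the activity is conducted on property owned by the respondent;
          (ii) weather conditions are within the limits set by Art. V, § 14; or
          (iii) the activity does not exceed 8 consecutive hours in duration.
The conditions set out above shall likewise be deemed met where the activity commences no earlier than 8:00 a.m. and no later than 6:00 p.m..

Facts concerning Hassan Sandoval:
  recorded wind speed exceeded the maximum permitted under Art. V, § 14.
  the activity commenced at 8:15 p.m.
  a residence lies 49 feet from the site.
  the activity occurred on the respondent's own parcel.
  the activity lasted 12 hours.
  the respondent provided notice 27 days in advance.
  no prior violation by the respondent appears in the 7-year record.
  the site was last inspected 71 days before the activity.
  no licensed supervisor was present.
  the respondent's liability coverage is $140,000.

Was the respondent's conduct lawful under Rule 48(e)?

No — unlawful.

(i) no residence in 100 ft — fails.
(ii) site inspected — not satisfied.
(a) = F OR F = false.
(b) coverage ≥ $100,000 — satisfied.
(1): F AND T → false.
(a) no prior violation — holds.
(A) supervisor present — not satisfied.
(B) own property — holds.
(i) = F AND T = false.
(ii) weather ok — fails.
(iii) ≤ 8 hrs duration — not satisfied.
(b): F OR F OR F → false.
(2) = T AND F = false.
So Overall is not satisfied (F OR F).
Exception (start within hours) — not satisfied.
Result: main false OR exception false → false.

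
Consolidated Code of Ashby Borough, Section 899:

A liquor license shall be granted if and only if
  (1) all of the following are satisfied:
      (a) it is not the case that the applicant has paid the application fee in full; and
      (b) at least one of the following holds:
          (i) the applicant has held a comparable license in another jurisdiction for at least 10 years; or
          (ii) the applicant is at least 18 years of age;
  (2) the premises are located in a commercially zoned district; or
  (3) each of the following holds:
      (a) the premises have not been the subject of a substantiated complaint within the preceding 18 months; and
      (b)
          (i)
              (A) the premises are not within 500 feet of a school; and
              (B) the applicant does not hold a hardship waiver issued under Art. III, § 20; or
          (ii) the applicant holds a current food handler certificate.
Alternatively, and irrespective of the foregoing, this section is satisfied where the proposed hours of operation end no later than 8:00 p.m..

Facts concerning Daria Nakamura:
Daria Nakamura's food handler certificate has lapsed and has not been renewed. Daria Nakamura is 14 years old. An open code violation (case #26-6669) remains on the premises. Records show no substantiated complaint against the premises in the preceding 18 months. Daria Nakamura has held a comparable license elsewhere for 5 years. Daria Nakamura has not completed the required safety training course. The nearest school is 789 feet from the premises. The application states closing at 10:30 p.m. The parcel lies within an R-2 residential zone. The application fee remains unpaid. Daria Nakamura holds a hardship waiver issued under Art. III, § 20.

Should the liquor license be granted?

(a) not (fee paid) — met.
(i) prior license ≥ 10 yr — not met.
(ii) age ≥ 18 — not met.
So (b) is not satisfied (F OR F).
(1): T AND F → false.
(2) commercially zoned — not satisfied.
(a) no complaint in 18 mo. — satisfied.
(A) ≥500 ft from school — satisfied.
(B) not (hardship waiver) — fails.
(i) = T AND F = false.
(ii) food handler cert. — fails.
(b) = F OR F = false.
(3) = T AND F = false.
So Overall is not satisfied (F OR F OR F).
Exception (closes by 8 p.m.) — not satisfied.
Result: main false OR exception false → false.

No — denied.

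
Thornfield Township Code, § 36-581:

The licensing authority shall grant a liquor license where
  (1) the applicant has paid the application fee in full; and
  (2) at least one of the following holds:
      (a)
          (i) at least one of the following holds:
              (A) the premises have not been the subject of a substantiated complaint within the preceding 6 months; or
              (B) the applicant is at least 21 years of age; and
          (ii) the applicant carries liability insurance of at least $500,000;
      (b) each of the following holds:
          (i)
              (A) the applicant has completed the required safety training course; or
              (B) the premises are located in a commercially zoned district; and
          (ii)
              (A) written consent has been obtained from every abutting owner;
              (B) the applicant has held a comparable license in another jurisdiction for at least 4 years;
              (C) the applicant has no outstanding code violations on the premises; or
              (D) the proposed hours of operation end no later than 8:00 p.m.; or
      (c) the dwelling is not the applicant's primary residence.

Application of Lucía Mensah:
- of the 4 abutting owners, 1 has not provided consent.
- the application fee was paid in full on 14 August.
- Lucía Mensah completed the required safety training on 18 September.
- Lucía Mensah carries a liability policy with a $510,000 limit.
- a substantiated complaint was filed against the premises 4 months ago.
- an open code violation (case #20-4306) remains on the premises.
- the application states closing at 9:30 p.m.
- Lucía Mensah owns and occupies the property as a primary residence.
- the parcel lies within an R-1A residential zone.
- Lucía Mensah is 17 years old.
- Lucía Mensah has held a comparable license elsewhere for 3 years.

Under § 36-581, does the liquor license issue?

(1) fee paid — holds.
(A) no complaint in 6 mo. — not met.
(B) age ≥ 21 — fails.
(i) = F OR F = false.
(ii) insurance ≥ $500,000 — holds.
So (a) is not satisfied (F AND T).
(A) safety training — holds.
(B) commercially zoned — not met.
(i) = T OR F = true.
(A) all abutters consent — not satisfied.
(B) prior license ≥ 4 yr — not met.
(C) no code violations — not satisfied.
(D) closes by 8 p.m. — not satisfied.
So (ii) is not satisfied (F OR F OR F OR F).
So (b) is not satisfied (T AND F).
(c) not (primary residence) — not satisfied.
(2): F OR F OR F → false.
Overall: T AND F → false.

No — denied.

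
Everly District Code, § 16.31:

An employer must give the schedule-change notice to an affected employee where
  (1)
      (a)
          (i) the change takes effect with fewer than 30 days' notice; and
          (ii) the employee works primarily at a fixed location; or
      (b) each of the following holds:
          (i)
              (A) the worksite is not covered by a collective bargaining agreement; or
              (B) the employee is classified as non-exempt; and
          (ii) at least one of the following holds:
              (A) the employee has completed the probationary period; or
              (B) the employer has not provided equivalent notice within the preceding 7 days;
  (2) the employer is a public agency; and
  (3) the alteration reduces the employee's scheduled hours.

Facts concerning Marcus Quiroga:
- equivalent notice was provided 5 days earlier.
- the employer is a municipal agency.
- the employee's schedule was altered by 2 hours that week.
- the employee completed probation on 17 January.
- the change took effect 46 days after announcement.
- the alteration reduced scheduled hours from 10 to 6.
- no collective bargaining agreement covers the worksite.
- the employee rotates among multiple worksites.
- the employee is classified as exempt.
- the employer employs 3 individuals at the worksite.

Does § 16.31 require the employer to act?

(i) < 30 days' notice — not met.
(ii) fixed location — not satisfied.
(a) = F AND F = false.
(A) no CBA — met.
(B) non-exempt — not satisfied.
So (i) is satisfied (T OR F).
(A) past probation — holds.
(B) no recent notice — fails.
So (ii) is satisfied (T OR F).
So (b) is satisfied (T AND T).
(1) = F OR T = true.
(2) public agency — met.
(3) hours reduced — met.
So Overall is satisfied (T AND T AND T).

Yes — required.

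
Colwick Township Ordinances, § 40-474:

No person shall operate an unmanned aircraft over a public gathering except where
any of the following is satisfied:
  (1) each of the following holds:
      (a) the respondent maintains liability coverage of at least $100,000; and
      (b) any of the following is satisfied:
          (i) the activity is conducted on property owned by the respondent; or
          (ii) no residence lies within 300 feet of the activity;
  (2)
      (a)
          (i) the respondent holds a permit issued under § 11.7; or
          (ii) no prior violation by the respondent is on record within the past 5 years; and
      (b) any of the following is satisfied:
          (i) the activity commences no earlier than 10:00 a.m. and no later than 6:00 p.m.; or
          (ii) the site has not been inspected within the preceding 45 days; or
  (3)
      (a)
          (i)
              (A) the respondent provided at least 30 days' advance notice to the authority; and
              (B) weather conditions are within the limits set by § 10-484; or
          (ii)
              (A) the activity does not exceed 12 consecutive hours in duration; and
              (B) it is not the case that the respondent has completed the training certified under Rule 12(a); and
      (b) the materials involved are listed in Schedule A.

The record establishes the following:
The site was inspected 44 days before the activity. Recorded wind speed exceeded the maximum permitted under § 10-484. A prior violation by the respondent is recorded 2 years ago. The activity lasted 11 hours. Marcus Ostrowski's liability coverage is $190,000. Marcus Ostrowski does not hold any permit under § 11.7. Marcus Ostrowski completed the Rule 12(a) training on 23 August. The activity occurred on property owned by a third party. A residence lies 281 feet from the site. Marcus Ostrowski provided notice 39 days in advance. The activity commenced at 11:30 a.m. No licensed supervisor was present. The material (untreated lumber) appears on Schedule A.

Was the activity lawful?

(a) coverage ≥ $100,000 — holds.
(i) own property — fails.
(ii) no residence in 300 ft — fails.
So (b) is not satisfied (F OR F).
(1): T AND F → false.
(i) holds permit — fails.
(ii) no prior violation — fails.
So (a) is not satisfied (F OR F).
(i) start within hours — met.
(ii) not (site inspected) — fails.
So (b) is satisfied (T OR F).
So (2) is not satisfied (F AND T).
(A) ≥30 days' notice — holds.
(B) weather ok — not satisfied.
(i): T AND F → false.
(A) ≤ 12 hrs duration — met.
(B) not (training certified) — not met.
(ii) = T AND F = false.
So (a) is not satisfied (F OR F).
(b) Schedule A material — holds.
So (3) is not satisfied (F AND T).
Overall: F OR F OR F → false.

No — unlawful.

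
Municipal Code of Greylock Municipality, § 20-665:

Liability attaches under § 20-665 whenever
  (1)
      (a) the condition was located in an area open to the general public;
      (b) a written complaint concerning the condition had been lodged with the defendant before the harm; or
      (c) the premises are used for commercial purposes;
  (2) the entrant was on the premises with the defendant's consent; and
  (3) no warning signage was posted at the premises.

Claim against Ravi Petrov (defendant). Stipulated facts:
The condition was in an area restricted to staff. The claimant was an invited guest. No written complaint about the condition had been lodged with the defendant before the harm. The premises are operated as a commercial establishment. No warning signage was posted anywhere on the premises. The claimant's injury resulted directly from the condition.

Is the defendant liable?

(a) public area — fails.
(b) complaint lodged — fails.
(c) commercial use — satisfied.
So (1) is satisfied (F OR F OR T).
(2) consent to enter — met.
(3) no signage posted — holds.
Overall = T AND T AND T = true.

Yes — liable.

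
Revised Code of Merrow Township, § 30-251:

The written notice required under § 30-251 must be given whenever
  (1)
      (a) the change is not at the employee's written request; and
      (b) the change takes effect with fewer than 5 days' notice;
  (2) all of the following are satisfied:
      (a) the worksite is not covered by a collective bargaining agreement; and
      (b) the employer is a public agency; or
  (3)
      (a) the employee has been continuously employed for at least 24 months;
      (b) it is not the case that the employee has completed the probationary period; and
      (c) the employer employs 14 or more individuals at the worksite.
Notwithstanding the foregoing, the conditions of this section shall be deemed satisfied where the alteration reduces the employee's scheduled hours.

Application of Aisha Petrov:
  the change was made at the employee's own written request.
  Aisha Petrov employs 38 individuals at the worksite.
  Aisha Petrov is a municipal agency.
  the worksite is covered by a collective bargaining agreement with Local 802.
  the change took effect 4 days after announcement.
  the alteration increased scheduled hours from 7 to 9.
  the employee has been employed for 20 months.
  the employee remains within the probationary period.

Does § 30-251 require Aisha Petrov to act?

(a) not employee-requested — fails.
(b) < 5 days' notice — satisfied.
(1): F AND T → false.
(a) no CBA — not satisfied.
(b) public agency — holds.
(2) = F AND T = false.
(a) tenure ≥ 24 mo. — not satisfied.
(b) not (past probation) — satisfied.
(c) ≥ 14 at site — satisfied.
(3) = F AND T AND T = false.
So Overall is not satisfied (F OR F OR F).
Exception (hours reduced) — not satisfied.
Result: main false OR exception false → false.

No — not required.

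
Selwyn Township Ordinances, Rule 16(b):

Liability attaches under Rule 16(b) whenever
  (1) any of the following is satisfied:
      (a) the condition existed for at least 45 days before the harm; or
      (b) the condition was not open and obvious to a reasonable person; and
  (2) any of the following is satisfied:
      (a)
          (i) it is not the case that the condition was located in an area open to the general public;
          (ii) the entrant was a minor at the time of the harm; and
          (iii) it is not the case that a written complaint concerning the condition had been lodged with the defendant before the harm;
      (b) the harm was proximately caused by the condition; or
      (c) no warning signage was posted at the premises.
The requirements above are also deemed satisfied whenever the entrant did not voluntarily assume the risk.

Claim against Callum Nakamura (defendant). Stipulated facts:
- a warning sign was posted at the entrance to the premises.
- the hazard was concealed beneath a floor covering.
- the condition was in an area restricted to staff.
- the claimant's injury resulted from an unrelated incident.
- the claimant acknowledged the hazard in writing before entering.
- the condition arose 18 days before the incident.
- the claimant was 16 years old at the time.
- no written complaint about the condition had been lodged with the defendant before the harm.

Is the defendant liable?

Yes — liable.

(a) condition ≥45 days old — not satisfied.
(b) not open/obvious — holds.
(1) = F OR T = true.
(i) not (public area) — met.
(ii) entrant a minor — holds.
(iii) not (complaint lodged) — satisfied.
(a): T AND T AND T → true.
(b) proximate cause — not satisfied.
(c) no signage posted — fails.
(2) = T OR F OR F = true.
So Overall is satisfied (T AND T).
Exception (no assumed risk) — not satisfied.
Result: main true OR exception false → true.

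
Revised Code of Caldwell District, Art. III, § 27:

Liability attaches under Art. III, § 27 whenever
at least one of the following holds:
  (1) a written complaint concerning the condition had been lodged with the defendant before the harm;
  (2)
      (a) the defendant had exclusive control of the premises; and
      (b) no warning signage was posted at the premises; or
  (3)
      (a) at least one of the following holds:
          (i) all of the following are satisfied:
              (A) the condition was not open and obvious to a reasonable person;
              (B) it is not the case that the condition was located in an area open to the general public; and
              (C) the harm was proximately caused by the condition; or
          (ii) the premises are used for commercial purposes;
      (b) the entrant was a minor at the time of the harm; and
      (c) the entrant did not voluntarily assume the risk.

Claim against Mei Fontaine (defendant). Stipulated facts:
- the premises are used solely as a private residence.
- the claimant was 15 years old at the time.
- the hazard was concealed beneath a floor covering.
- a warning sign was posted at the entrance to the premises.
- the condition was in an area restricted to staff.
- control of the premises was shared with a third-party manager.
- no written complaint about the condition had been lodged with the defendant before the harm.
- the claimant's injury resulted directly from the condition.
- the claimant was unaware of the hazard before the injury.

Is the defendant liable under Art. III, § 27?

Yes — liable.

(1) complaint lodged — not met.
(a) exclusive control — not satisfied.
(b) no signage posted — not satisfied.
(2) = F AND F = false.
(A) not open/obvious — holds.
(B) not (public area) — met.
(C) proximate cause — holds.
(i): T AND T AND T → true.
(ii) commercial use — not satisfied.
(a): T OR F → true.
(b) entrant a minor — satisfied.
(c) no assumed risk — met.
(3) = T AND T AND T = true.
So Overall is satisfied (F OR F OR T).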